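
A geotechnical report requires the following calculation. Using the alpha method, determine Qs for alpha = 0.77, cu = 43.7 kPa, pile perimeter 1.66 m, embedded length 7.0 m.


Result: 391.0 kN

Derivation:
Using Qs = alpha * cu * perimeter * L
Qs = 0.77 * 43.7 * 1.66 * 7.0
Qs = 391.0 kN


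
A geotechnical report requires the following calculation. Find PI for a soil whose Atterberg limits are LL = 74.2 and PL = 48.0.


Result: 26.2

Derivation:
Using PI = LL - PL
PI = 74.2 - 48.0
PI = 26.2


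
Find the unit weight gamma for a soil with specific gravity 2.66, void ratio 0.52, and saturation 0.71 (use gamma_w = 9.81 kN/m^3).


Result: 19.55 kN/m^3

Derivation:
Using gamma = gamma_w * (Gs + S*e) / (1 + e)
Numerator: Gs + S*e = 2.66 + 0.71*0.52 = 3.0292
Denominator: 1 + e = 1 + 0.52 = 1.52
gamma = 9.81 * 3.0292 / 1.52
gamma = 19.55 kN/m^3


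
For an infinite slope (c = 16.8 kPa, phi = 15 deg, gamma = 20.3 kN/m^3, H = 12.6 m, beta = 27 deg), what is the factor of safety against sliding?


Using Fs = c / (gamma*H*sin(beta)*cos(beta)) + tan(phi)/tan(beta)
Cohesion contribution = 16.8 / (20.3*12.6*sin(27)*cos(27))
Cohesion contribution = 0.162373
Friction contribution = tan(15)/tan(27) = 0.52588
Fs = 0.162373 + 0.52588
Fs = 0.688


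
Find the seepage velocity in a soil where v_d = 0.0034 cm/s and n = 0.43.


Result: 0.00791 cm/s

Derivation:
Using v_s = v_d / n
v_s = 0.0034 / 0.43
v_s = 0.00791 cm/s


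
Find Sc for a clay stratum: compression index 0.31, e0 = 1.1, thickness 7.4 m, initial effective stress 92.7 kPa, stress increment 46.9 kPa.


Using Sc = Cc * H / (1 + e0) * log10((sigma0 + delta_sigma) / sigma0)
Stress ratio = (92.7 + 46.9) / 92.7 = 1.50593
log10(1.50593) = 0.177806
Cc * H / (1 + e0) = 0.31 * 7.4 / (1 + 1.1) = 1.09238
Sc = 1.09238 * 0.177806
Sc = 0.1942 m


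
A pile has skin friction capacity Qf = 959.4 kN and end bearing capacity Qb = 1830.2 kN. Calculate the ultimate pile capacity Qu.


Result: 2789.6 kN

Derivation:
Using Qu = Qf + Qb
Qu = 959.4 + 1830.2
Qu = 2789.6 kN


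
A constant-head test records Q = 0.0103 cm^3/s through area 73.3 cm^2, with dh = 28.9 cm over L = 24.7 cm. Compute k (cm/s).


Result: 0.00012 cm/s

Derivation:
Compute hydraulic gradient:
i = dh / L = 28.9 / 24.7 = 1.17004
Then apply Darcy's law:
k = Q / (A * i)
k = 0.0103 / (73.3 * 1.17004)
k = 0.0103 / 85.764
k = 0.00012 cm/s


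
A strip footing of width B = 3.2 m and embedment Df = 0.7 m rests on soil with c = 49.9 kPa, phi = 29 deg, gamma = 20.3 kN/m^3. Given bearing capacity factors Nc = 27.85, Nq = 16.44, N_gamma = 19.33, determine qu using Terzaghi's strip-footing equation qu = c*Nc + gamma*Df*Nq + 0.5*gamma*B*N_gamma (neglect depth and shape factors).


Result: 2251.17 kPa

Derivation:
Compute qu = c*Nc + gamma*Df*Nq + 0.5*gamma*B*N_gamma
Term 1: 49.9 * 27.85 = 1389.715
Term 2: 20.3 * 0.7 * 16.44 = 233.6124
Term 3: 0.5 * 20.3 * 3.2 * 19.33 = 627.8384
qu = 1389.715 + 233.6124 + 627.8384
qu = 2251.17 kPa


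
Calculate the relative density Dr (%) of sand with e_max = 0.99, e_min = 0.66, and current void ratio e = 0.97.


Using Dr = (e_max - e) / (e_max - e_min) * 100
e_max - e = 0.99 - 0.97 = 0.02
e_max - e_min = 0.99 - 0.66 = 0.33
Dr = 0.02 / 0.33 * 100
Dr = 6.06 %


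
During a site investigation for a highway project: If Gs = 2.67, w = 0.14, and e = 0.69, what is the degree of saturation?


Result: 0.5417

Derivation:
Using S = Gs * w / e
S = 2.67 * 0.14 / 0.69
S = 0.5417


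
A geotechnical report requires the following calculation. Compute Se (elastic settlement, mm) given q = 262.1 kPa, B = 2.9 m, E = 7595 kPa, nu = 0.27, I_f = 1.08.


Using Se = q * B * (1 - nu^2) * I_f / E
1 - nu^2 = 1 - 0.27^2 = 0.9271
Se = 262.1 * 2.9 * 0.9271 * 1.08 / 7595
Se = 0.100205 m
Convert to mm: Se = 0.100205 * 1000 = 100.205 mm


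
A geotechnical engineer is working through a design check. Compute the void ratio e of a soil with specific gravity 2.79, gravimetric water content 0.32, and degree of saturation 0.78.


Result: 1.1446

Derivation:
Using the relation e = Gs * w / S
e = 2.79 * 0.32 / 0.78
e = 1.1446


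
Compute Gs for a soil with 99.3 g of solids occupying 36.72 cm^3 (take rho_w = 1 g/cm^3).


Using Gs = m_s / (V_s * rho_w)
Since rho_w = 1 g/cm^3:
Gs = 99.3 / 36.72
Gs = 2.704


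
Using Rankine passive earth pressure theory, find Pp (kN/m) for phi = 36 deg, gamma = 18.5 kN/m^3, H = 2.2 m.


Compute passive earth pressure coefficient:
Kp = tan^2(45 + phi/2) = tan^2(63.0) = 3.85184
Compute passive force:
Pp = 0.5 * Kp * gamma * H^2
Pp = 0.5 * 3.85184 * 18.5 * 2.2^2
Pp = 172.45 kN/m


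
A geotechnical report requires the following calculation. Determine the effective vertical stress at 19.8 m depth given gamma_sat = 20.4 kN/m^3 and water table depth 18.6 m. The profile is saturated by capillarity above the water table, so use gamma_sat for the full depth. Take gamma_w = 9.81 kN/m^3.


Total stress = gamma_sat * depth
sigma = 20.4 * 19.8 = 403.92 kPa
Pore water pressure u = gamma_w * (depth - d_wt)
u = 9.81 * (19.8 - 18.6) = 11.772 kPa
Effective stress = sigma - u
sigma' = 403.92 - 11.772 = 392.15 kPa


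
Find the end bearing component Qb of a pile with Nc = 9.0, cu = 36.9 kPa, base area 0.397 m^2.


Using Qb = Nc * cu * Ab
Qb = 9.0 * 36.9 * 0.397
Qb = 131.84 kN


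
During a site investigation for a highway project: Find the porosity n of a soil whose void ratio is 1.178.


Using the relation n = e / (1 + e)
n = 1.178 / (1 + 1.178)
n = 1.178 / 2.178
n = 0.5409


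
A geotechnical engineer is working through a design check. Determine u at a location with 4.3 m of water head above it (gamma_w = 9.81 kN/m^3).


Result: 42.18 kPa

Derivation:
Using u = gamma_w * h_w
u = 9.81 * 4.3
u = 42.18 kPa


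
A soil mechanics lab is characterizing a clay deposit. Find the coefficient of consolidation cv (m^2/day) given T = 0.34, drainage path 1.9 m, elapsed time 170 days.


Using cv = T * H_dr^2 / t
H_dr^2 = 1.9^2 = 3.61
cv = 0.34 * 3.61 / 170
cv = 0.00722 m^2/day


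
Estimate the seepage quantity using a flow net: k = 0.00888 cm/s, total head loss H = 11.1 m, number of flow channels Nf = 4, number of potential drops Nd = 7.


Convert k to m/s for unit consistency with H:
k = 0.00888 cm/s = 0.00888 / 100 m/s = 8.88e-05 m/s
Using q = k * H * Nf / Nd
Nf / Nd = 4 / 7 = 0.5714
q = 8.88e-05 * 11.1 * 0.5714
q = 0.0005632 m^3/s per m


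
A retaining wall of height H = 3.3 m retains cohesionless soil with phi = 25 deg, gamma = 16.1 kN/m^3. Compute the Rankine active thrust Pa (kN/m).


Compute active earth pressure coefficient:
Ka = tan^2(45 - phi/2) = tan^2(32.5) = 0.405859
Compute active force:
Pa = 0.5 * Ka * gamma * H^2
Pa = 0.5 * 0.405859 * 16.1 * 3.3^2
Pa = 35.58 kN/m


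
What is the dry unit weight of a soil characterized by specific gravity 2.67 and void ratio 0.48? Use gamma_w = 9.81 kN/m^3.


Using gamma_d = Gs * gamma_w / (1 + e)
gamma_d = 2.67 * 9.81 / (1 + 0.48)
gamma_d = 2.67 * 9.81 / 1.48
gamma_d = 17.698 kN/m^3


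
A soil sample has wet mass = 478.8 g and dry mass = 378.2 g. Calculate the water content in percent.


Using w = (m_wet - m_dry) / m_dry * 100
m_wet - m_dry = 478.8 - 378.2 = 100.6 g
w = 100.6 / 378.2 * 100
w = 26.6 %


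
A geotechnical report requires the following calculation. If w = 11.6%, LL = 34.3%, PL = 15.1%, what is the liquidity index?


First compute the plasticity index:
PI = LL - PL = 34.3 - 15.1 = 19.2
Then compute the liquidity index:
LI = (w - PL) / PI
LI = (11.6 - 15.1) / 19.2
LI = -0.182


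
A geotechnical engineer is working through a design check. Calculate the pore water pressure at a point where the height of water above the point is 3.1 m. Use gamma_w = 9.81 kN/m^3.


Using u = gamma_w * h_w
u = 9.81 * 3.1
u = 30.41 kPa


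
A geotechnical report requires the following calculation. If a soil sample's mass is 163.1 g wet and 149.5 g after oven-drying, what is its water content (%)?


Using w = (m_wet - m_dry) / m_dry * 100
m_wet - m_dry = 163.1 - 149.5 = 13.6 g
w = 13.6 / 149.5 * 100
w = 9.1 %


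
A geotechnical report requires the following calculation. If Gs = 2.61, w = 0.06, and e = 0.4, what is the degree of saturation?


Using S = Gs * w / e
S = 2.61 * 0.06 / 0.4
S = 0.3915


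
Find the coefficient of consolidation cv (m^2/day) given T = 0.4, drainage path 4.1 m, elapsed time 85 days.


Using cv = T * H_dr^2 / t
H_dr^2 = 4.1^2 = 16.81
cv = 0.4 * 16.81 / 85
cv = 0.07911 m^2/day


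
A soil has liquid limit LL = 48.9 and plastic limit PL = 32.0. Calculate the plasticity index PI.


Result: 16.9

Derivation:
Using PI = LL - PL
PI = 48.9 - 32.0
PI = 16.9


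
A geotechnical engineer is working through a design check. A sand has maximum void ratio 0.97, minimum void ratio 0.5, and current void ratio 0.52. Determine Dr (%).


Using Dr = (e_max - e) / (e_max - e_min) * 100
e_max - e = 0.97 - 0.52 = 0.45
e_max - e_min = 0.97 - 0.5 = 0.47
Dr = 0.45 / 0.47 * 100
Dr = 95.74 %


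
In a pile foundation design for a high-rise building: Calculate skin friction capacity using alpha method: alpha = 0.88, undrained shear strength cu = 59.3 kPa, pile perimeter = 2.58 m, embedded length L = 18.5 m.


Using Qs = alpha * cu * perimeter * L
Qs = 0.88 * 59.3 * 2.58 * 18.5
Qs = 2490.74 kN


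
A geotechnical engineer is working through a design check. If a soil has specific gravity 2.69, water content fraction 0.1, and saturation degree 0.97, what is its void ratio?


Result: 0.2773

Derivation:
Using the relation e = Gs * w / S
e = 2.69 * 0.1 / 0.97
e = 0.2773


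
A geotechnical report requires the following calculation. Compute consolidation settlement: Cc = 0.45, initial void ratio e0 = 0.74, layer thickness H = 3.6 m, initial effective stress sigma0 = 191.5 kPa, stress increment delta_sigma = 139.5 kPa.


Result: 0.2213 m

Derivation:
Using Sc = Cc * H / (1 + e0) * log10((sigma0 + delta_sigma) / sigma0)
Stress ratio = (191.5 + 139.5) / 191.5 = 1.72846
log10(1.72846) = 0.237659
Cc * H / (1 + e0) = 0.45 * 3.6 / (1 + 0.74) = 0.931034
Sc = 0.931034 * 0.237659
Sc = 0.2213 m


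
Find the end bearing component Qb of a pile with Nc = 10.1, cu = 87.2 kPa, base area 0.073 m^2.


Using Qb = Nc * cu * Ab
Qb = 10.1 * 87.2 * 0.073
Qb = 64.29 kN


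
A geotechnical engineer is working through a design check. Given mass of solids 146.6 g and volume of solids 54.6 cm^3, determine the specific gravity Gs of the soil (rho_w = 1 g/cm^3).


Result: 2.685

Derivation:
Using Gs = m_s / (V_s * rho_w)
Since rho_w = 1 g/cm^3:
Gs = 146.6 / 54.6
Gs = 2.685


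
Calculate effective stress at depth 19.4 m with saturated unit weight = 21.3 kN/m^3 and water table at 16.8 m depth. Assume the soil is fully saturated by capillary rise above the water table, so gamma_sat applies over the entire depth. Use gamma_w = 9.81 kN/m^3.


Total stress = gamma_sat * depth
sigma = 21.3 * 19.4 = 413.22 kPa
Pore water pressure u = gamma_w * (depth - d_wt)
u = 9.81 * (19.4 - 16.8) = 25.506 kPa
Effective stress = sigma - u
sigma' = 413.22 - 25.506 = 387.71 kPa


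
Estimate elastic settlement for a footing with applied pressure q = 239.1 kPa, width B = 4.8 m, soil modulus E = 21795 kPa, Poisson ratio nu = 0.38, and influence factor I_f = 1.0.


Using Se = q * B * (1 - nu^2) * I_f / E
1 - nu^2 = 1 - 0.38^2 = 0.8556
Se = 239.1 * 4.8 * 0.8556 * 1.0 / 21795
Se = 0.045054 m
Convert to mm: Se = 0.045054 * 1000 = 45.054 mm


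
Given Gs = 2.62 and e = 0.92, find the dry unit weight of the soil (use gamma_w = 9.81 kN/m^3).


Using gamma_d = Gs * gamma_w / (1 + e)
gamma_d = 2.62 * 9.81 / (1 + 0.92)
gamma_d = 2.62 * 9.81 / 1.92
gamma_d = 13.387 kN/m^3


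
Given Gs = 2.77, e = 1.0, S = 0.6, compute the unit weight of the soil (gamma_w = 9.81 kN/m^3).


Using gamma = gamma_w * (Gs + S*e) / (1 + e)
Numerator: Gs + S*e = 2.77 + 0.6*1.0 = 3.37
Denominator: 1 + e = 1 + 1.0 = 2.0
gamma = 9.81 * 3.37 / 2.0
gamma = 16.53 kN/m^3


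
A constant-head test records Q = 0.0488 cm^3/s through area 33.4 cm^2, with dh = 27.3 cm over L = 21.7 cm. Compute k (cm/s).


Compute hydraulic gradient:
i = dh / L = 27.3 / 21.7 = 1.25806
Then apply Darcy's law:
k = Q / (A * i)
k = 0.0488 / (33.4 * 1.25806)
k = 0.0488 / 42.0194
k = 0.001161 cm/s


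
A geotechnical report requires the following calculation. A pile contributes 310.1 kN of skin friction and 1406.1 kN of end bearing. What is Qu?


Using Qu = Qf + Qb
Qu = 310.1 + 1406.1
Qu = 1716.2 kN


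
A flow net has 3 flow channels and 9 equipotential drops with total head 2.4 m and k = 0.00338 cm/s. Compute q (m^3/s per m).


Result: 2.704e-05 m^3/s per m

Derivation:
Convert k to m/s for unit consistency with H:
k = 0.00338 cm/s = 0.00338 / 100 m/s = 3.38e-05 m/s
Using q = k * H * Nf / Nd
Nf / Nd = 3 / 9 = 0.3333
q = 3.38e-05 * 2.4 * 0.3333
q = 2.704e-05 m^3/s per m


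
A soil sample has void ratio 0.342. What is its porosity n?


Result: 0.2548

Derivation:
Using the relation n = e / (1 + e)
n = 0.342 / (1 + 0.342)
n = 0.342 / 1.342
n = 0.2548


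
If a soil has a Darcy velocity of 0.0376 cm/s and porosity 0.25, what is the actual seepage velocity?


Using v_s = v_d / n
v_s = 0.0376 / 0.25
v_s = 0.1504 cm/s


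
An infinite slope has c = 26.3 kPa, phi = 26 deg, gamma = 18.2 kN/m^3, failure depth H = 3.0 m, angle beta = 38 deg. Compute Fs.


Result: 1.617

Derivation:
Using Fs = c / (gamma*H*sin(beta)*cos(beta)) + tan(phi)/tan(beta)
Cohesion contribution = 26.3 / (18.2*3.0*sin(38)*cos(38))
Cohesion contribution = 0.992862
Friction contribution = tan(26)/tan(38) = 0.624269
Fs = 0.992862 + 0.624269
Fs = 1.617


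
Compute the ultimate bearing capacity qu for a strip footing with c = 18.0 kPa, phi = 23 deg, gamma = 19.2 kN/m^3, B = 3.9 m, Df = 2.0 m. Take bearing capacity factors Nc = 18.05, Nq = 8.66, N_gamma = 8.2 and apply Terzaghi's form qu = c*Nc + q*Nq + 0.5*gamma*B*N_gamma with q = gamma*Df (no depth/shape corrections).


Compute qu = c*Nc + gamma*Df*Nq + 0.5*gamma*B*N_gamma
Term 1: 18.0 * 18.05 = 324.9
Term 2: 19.2 * 2.0 * 8.66 = 332.544
Term 3: 0.5 * 19.2 * 3.9 * 8.2 = 307.008
qu = 324.9 + 332.544 + 307.008
qu = 964.45 kPa


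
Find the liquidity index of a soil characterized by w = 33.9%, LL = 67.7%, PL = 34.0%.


Result: -0.003

Derivation:
First compute the plasticity index:
PI = LL - PL = 67.7 - 34.0 = 33.7
Then compute the liquidity index:
LI = (w - PL) / PI
LI = (33.9 - 34.0) / 33.7
LI = -0.003


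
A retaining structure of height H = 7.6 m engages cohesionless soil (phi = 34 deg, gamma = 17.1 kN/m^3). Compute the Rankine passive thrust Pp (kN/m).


Compute passive earth pressure coefficient:
Kp = tan^2(45 + phi/2) = tan^2(62.0) = 3.537132
Compute passive force:
Pp = 0.5 * Kp * gamma * H^2
Pp = 0.5 * 3.537132 * 17.1 * 7.6^2
Pp = 1746.81 kN/m


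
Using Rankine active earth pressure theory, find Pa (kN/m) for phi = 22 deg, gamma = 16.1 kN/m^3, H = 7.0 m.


Compute active earth pressure coefficient:
Ka = tan^2(45 - phi/2) = tan^2(34.0) = 0.454962
Compute active force:
Pa = 0.5 * Ka * gamma * H^2
Pa = 0.5 * 0.454962 * 16.1 * 7.0^2
Pa = 179.46 kN/m


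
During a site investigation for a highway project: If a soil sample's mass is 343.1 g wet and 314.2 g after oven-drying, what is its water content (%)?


Using w = (m_wet - m_dry) / m_dry * 100
m_wet - m_dry = 343.1 - 314.2 = 28.9 g
w = 28.9 / 314.2 * 100
w = 9.2 %


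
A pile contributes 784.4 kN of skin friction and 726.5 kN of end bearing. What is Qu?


Using Qu = Qf + Qb
Qu = 784.4 + 726.5
Qu = 1510.9 kN


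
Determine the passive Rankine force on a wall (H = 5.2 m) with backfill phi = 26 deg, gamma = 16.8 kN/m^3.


Compute passive earth pressure coefficient:
Kp = tan^2(45 + phi/2) = tan^2(58.0) = 2.561071
Compute passive force:
Pp = 0.5 * Kp * gamma * H^2
Pp = 0.5 * 2.561071 * 16.8 * 5.2^2
Pp = 581.71 kN/m


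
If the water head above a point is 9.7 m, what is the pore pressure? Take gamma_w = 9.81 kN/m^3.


Result: 95.16 kPa

Derivation:
Using u = gamma_w * h_w
u = 9.81 * 9.7
u = 95.16 kPa


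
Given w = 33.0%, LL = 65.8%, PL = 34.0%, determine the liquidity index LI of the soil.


First compute the plasticity index:
PI = LL - PL = 65.8 - 34.0 = 31.8
Then compute the liquidity index:
LI = (w - PL) / PI
LI = (33.0 - 34.0) / 31.8
LI = -0.031


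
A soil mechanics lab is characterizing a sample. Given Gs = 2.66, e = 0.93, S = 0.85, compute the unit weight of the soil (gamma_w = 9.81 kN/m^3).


Using gamma = gamma_w * (Gs + S*e) / (1 + e)
Numerator: Gs + S*e = 2.66 + 0.85*0.93 = 3.4505
Denominator: 1 + e = 1 + 0.93 = 1.93
gamma = 9.81 * 3.4505 / 1.93
gamma = 17.539 kN/m^3


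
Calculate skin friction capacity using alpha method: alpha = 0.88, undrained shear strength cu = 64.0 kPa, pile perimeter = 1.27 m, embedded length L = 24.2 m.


Result: 1730.94 kN

Derivation:
Using Qs = alpha * cu * perimeter * L
Qs = 0.88 * 64.0 * 1.27 * 24.2
Qs = 1730.94 kN


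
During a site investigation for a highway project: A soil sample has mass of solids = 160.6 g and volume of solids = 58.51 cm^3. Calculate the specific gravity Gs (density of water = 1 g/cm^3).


Result: 2.745

Derivation:
Using Gs = m_s / (V_s * rho_w)
Since rho_w = 1 g/cm^3:
Gs = 160.6 / 58.51
Gs = 2.745


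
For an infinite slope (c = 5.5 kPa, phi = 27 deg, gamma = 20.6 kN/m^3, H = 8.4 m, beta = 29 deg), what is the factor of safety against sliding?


Using Fs = c / (gamma*H*sin(beta)*cos(beta)) + tan(phi)/tan(beta)
Cohesion contribution = 5.5 / (20.6*8.4*sin(29)*cos(29))
Cohesion contribution = 0.0749593
Friction contribution = tan(27)/tan(29) = 0.919208
Fs = 0.0749593 + 0.919208
Fs = 0.994


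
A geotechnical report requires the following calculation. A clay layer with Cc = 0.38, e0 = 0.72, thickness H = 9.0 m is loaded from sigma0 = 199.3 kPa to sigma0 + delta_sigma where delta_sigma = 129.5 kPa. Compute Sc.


Result: 0.4323 m

Derivation:
Using Sc = Cc * H / (1 + e0) * log10((sigma0 + delta_sigma) / sigma0)
Stress ratio = (199.3 + 129.5) / 199.3 = 1.64977
log10(1.64977) = 0.217425
Cc * H / (1 + e0) = 0.38 * 9.0 / (1 + 0.72) = 1.98837
Sc = 1.98837 * 0.217425
Sc = 0.4323 m


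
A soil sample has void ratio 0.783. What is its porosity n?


Using the relation n = e / (1 + e)
n = 0.783 / (1 + 0.783)
n = 0.783 / 1.783
n = 0.4391


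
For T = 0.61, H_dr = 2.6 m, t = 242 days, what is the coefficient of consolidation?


Using cv = T * H_dr^2 / t
H_dr^2 = 2.6^2 = 6.76
cv = 0.61 * 6.76 / 242
cv = 0.01704 m^2/day


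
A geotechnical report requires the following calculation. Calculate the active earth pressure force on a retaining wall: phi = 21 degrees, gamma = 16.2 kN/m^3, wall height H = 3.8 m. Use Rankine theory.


Compute active earth pressure coefficient:
Ka = tan^2(45 - phi/2) = tan^2(34.5) = 0.472355
Compute active force:
Pa = 0.5 * Ka * gamma * H^2
Pa = 0.5 * 0.472355 * 16.2 * 3.8^2
Pa = 55.25 kN/m


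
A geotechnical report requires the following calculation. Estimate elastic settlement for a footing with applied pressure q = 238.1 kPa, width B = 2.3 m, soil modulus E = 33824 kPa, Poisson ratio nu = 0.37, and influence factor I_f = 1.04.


Using Se = q * B * (1 - nu^2) * I_f / E
1 - nu^2 = 1 - 0.37^2 = 0.8631
Se = 238.1 * 2.3 * 0.8631 * 1.04 / 33824
Se = 0.014533 m
Convert to mm: Se = 0.014533 * 1000 = 14.533 mm


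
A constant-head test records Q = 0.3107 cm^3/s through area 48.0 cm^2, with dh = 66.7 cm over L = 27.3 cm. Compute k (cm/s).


Result: 0.002649 cm/s

Derivation:
Compute hydraulic gradient:
i = dh / L = 66.7 / 27.3 = 2.44322
Then apply Darcy's law:
k = Q / (A * i)
k = 0.3107 / (48.0 * 2.44322)
k = 0.3107 / 117.275
k = 0.002649 cm/s


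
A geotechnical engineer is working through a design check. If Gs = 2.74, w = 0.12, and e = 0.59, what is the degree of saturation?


Using S = Gs * w / e
S = 2.74 * 0.12 / 0.59
S = 0.5573


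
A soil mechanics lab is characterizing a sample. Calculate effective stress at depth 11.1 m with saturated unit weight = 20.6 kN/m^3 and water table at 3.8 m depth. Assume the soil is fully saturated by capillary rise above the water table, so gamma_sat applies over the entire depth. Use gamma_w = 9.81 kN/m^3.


Total stress = gamma_sat * depth
sigma = 20.6 * 11.1 = 228.66 kPa
Pore water pressure u = gamma_w * (depth - d_wt)
u = 9.81 * (11.1 - 3.8) = 71.613 kPa
Effective stress = sigma - u
sigma' = 228.66 - 71.613 = 157.05 kPa


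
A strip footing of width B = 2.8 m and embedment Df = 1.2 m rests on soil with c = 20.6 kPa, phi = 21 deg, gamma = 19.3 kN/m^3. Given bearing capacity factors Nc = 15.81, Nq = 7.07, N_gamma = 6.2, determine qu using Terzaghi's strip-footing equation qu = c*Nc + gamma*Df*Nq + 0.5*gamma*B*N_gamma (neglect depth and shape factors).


Compute qu = c*Nc + gamma*Df*Nq + 0.5*gamma*B*N_gamma
Term 1: 20.6 * 15.81 = 325.686
Term 2: 19.3 * 1.2 * 7.07 = 163.7412
Term 3: 0.5 * 19.3 * 2.8 * 6.2 = 167.524
qu = 325.686 + 163.7412 + 167.524
qu = 656.95 kPa


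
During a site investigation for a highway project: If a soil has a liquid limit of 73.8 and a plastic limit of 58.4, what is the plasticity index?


Result: 15.4

Derivation:
Using PI = LL - PL
PI = 73.8 - 58.4
PI = 15.4


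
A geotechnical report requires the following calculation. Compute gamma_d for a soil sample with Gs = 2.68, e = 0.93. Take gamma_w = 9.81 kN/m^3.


Using gamma_d = Gs * gamma_w / (1 + e)
gamma_d = 2.68 * 9.81 / (1 + 0.93)
gamma_d = 2.68 * 9.81 / 1.93
gamma_d = 13.622 kN/m^3


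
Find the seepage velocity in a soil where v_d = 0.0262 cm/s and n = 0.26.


Using v_s = v_d / n
v_s = 0.0262 / 0.26
v_s = 0.10077 cm/s


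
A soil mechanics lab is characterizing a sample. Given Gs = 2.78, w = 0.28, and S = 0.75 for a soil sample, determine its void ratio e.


Result: 1.0379

Derivation:
Using the relation e = Gs * w / S
e = 2.78 * 0.28 / 0.75
e = 1.0379


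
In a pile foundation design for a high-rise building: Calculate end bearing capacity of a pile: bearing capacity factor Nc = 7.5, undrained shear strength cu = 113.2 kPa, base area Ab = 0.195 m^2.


Using Qb = Nc * cu * Ab
Qb = 7.5 * 113.2 * 0.195
Qb = 165.56 kN


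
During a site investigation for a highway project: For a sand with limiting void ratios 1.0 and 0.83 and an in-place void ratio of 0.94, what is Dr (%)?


Using Dr = (e_max - e) / (e_max - e_min) * 100
e_max - e = 1.0 - 0.94 = 0.06
e_max - e_min = 1.0 - 0.83 = 0.17
Dr = 0.06 / 0.17 * 100
Dr = 35.29 %


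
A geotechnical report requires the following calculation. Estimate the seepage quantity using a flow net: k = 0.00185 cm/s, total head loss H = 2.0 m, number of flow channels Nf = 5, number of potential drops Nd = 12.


Convert k to m/s for unit consistency with H:
k = 0.00185 cm/s = 0.00185 / 100 m/s = 1.85e-05 m/s
Using q = k * H * Nf / Nd
Nf / Nd = 5 / 12 = 0.4167
q = 1.85e-05 * 2.0 * 0.4167
q = 1.542e-05 m^3/s per m


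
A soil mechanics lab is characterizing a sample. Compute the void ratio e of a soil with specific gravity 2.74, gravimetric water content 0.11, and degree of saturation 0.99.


Using the relation e = Gs * w / S
e = 2.74 * 0.11 / 0.99
e = 0.3044


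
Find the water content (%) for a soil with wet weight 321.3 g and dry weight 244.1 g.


Using w = (m_wet - m_dry) / m_dry * 100
m_wet - m_dry = 321.3 - 244.1 = 77.2 g
w = 77.2 / 244.1 * 100
w = 31.63 %


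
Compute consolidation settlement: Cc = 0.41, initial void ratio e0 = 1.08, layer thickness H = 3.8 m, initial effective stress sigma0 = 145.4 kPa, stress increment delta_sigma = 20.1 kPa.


Using Sc = Cc * H / (1 + e0) * log10((sigma0 + delta_sigma) / sigma0)
Stress ratio = (145.4 + 20.1) / 145.4 = 1.13824
log10(1.13824) = 0.0562336
Cc * H / (1 + e0) = 0.41 * 3.8 / (1 + 1.08) = 0.749038
Sc = 0.749038 * 0.0562336
Sc = 0.0421 m


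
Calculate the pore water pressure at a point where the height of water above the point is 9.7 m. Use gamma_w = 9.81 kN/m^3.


Result: 95.16 kPa

Derivation:
Using u = gamma_w * h_w
u = 9.81 * 9.7
u = 95.16 kPa


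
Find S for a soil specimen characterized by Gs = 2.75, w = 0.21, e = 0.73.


Using S = Gs * w / e
S = 2.75 * 0.21 / 0.73
S = 0.7911


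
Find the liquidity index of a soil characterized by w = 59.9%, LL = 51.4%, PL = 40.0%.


First compute the plasticity index:
PI = LL - PL = 51.4 - 40.0 = 11.4
Then compute the liquidity index:
LI = (w - PL) / PI
LI = (59.9 - 40.0) / 11.4
LI = 1.746


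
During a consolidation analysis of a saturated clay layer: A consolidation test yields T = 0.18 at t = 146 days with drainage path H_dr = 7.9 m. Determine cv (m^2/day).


Using cv = T * H_dr^2 / t
H_dr^2 = 7.9^2 = 62.41
cv = 0.18 * 62.41 / 146
cv = 0.07694 m^2/day


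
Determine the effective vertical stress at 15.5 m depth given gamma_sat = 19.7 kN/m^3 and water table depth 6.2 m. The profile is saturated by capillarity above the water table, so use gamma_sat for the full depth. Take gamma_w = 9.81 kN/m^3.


Result: 214.12 kPa

Derivation:
Total stress = gamma_sat * depth
sigma = 19.7 * 15.5 = 305.35 kPa
Pore water pressure u = gamma_w * (depth - d_wt)
u = 9.81 * (15.5 - 6.2) = 91.233 kPa
Effective stress = sigma - u
sigma' = 305.35 - 91.233 = 214.12 kPa


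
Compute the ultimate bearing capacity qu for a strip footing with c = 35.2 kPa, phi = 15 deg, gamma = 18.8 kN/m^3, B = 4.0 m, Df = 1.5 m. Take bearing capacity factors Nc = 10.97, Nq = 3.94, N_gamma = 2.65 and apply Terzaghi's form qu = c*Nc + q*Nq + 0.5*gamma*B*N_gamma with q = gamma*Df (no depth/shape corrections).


Compute qu = c*Nc + gamma*Df*Nq + 0.5*gamma*B*N_gamma
Term 1: 35.2 * 10.97 = 386.144
Term 2: 18.8 * 1.5 * 3.94 = 111.108
Term 3: 0.5 * 18.8 * 4.0 * 2.65 = 99.64
qu = 386.144 + 111.108 + 99.64
qu = 596.89 kPa


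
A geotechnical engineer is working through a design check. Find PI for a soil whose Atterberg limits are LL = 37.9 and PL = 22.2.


Using PI = LL - PL
PI = 37.9 - 22.2
PI = 15.7


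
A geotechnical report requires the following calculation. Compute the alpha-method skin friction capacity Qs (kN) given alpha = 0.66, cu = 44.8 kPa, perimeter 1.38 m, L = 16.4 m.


Result: 669.18 kN

Derivation:
Using Qs = alpha * cu * perimeter * L
Qs = 0.66 * 44.8 * 1.38 * 16.4
Qs = 669.18 kN


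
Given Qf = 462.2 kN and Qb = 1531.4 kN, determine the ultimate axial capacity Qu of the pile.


Using Qu = Qf + Qb
Qu = 462.2 + 1531.4
Qu = 1993.6 kN


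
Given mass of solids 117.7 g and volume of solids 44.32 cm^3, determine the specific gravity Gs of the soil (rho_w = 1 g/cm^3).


Result: 2.656

Derivation:
Using Gs = m_s / (V_s * rho_w)
Since rho_w = 1 g/cm^3:
Gs = 117.7 / 44.32
Gs = 2.656


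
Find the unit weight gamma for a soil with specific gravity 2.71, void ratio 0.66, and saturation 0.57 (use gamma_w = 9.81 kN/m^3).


Using gamma = gamma_w * (Gs + S*e) / (1 + e)
Numerator: Gs + S*e = 2.71 + 0.57*0.66 = 3.0862
Denominator: 1 + e = 1 + 0.66 = 1.66
gamma = 9.81 * 3.0862 / 1.66
gamma = 18.238 kN/m^3


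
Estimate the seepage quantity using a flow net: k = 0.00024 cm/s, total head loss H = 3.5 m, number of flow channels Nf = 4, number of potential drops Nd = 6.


Result: 5.6e-06 m^3/s per m

Derivation:
Convert k to m/s for unit consistency with H:
k = 0.00024 cm/s = 0.00024 / 100 m/s = 2.4e-06 m/s
Using q = k * H * Nf / Nd
Nf / Nd = 4 / 6 = 0.6667
q = 2.4e-06 * 3.5 * 0.6667
q = 5.6e-06 m^3/s per m


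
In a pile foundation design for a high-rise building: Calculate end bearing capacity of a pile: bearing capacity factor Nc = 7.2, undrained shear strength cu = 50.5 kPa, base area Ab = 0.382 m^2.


Using Qb = Nc * cu * Ab
Qb = 7.2 * 50.5 * 0.382
Qb = 138.9 kN


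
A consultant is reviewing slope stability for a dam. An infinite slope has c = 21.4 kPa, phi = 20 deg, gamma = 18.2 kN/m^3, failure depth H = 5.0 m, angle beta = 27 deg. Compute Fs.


Using Fs = c / (gamma*H*sin(beta)*cos(beta)) + tan(phi)/tan(beta)
Cohesion contribution = 21.4 / (18.2*5.0*sin(27)*cos(27))
Cohesion contribution = 0.581359
Friction contribution = tan(20)/tan(27) = 0.714332
Fs = 0.581359 + 0.714332
Fs = 1.296


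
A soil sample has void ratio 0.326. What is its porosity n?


Using the relation n = e / (1 + e)
n = 0.326 / (1 + 0.326)
n = 0.326 / 1.326
n = 0.2459


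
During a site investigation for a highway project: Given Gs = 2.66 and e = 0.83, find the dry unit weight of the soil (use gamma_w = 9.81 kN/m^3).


Using gamma_d = Gs * gamma_w / (1 + e)
gamma_d = 2.66 * 9.81 / (1 + 0.83)
gamma_d = 2.66 * 9.81 / 1.83
gamma_d = 14.259 kN/m^3


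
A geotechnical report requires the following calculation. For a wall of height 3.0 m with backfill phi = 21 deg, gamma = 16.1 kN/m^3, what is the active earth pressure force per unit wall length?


Result: 34.22 kN/m

Derivation:
Compute active earth pressure coefficient:
Ka = tan^2(45 - phi/2) = tan^2(34.5) = 0.472355
Compute active force:
Pa = 0.5 * Ka * gamma * H^2
Pa = 0.5 * 0.472355 * 16.1 * 3.0^2
Pa = 34.22 kN/m


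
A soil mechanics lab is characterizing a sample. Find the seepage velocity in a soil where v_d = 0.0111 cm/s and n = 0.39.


Using v_s = v_d / n
v_s = 0.0111 / 0.39
v_s = 0.02846 cm/s


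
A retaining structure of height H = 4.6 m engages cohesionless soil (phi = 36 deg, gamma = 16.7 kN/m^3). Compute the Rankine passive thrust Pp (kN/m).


Compute passive earth pressure coefficient:
Kp = tan^2(45 + phi/2) = tan^2(63.0) = 3.85184
Compute passive force:
Pp = 0.5 * Kp * gamma * H^2
Pp = 0.5 * 3.85184 * 16.7 * 4.6^2
Pp = 680.57 kN/m


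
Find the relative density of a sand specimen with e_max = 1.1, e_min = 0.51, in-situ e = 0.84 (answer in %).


Using Dr = (e_max - e) / (e_max - e_min) * 100
e_max - e = 1.1 - 0.84 = 0.26
e_max - e_min = 1.1 - 0.51 = 0.59
Dr = 0.26 / 0.59 * 100
Dr = 44.07 %


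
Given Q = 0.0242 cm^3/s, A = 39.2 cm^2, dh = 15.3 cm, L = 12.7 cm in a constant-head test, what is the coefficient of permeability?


Result: 0.000512 cm/s

Derivation:
Compute hydraulic gradient:
i = dh / L = 15.3 / 12.7 = 1.20472
Then apply Darcy's law:
k = Q / (A * i)
k = 0.0242 / (39.2 * 1.20472)
k = 0.0242 / 47.2252
k = 0.000512 cm/s


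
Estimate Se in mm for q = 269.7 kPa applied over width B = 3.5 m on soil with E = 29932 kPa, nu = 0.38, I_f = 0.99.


Result: 26.713 mm

Derivation:
Using Se = q * B * (1 - nu^2) * I_f / E
1 - nu^2 = 1 - 0.38^2 = 0.8556
Se = 269.7 * 3.5 * 0.8556 * 0.99 / 29932
Se = 0.026713 m
Convert to mm: Se = 0.026713 * 1000 = 26.713 mm


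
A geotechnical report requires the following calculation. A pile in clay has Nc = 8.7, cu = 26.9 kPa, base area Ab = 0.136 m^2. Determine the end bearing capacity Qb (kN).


Using Qb = Nc * cu * Ab
Qb = 8.7 * 26.9 * 0.136
Qb = 31.83 kN


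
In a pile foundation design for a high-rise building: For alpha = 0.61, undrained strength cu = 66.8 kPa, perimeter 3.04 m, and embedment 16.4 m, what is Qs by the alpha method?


Using Qs = alpha * cu * perimeter * L
Qs = 0.61 * 66.8 * 3.04 * 16.4
Qs = 2031.53 kN


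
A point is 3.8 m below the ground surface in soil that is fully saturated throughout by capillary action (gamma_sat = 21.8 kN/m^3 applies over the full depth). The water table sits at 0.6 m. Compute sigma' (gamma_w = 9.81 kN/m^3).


Total stress = gamma_sat * depth
sigma = 21.8 * 3.8 = 82.84 kPa
Pore water pressure u = gamma_w * (depth - d_wt)
u = 9.81 * (3.8 - 0.6) = 31.392 kPa
Effective stress = sigma - u
sigma' = 82.84 - 31.392 = 51.45 kPa


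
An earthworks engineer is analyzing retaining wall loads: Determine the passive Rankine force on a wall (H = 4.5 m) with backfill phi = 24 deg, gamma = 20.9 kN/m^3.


Compute passive earth pressure coefficient:
Kp = tan^2(45 + phi/2) = tan^2(57.0) = 2.371184
Compute passive force:
Pp = 0.5 * Kp * gamma * H^2
Pp = 0.5 * 2.371184 * 20.9 * 4.5^2
Pp = 501.77 kN/m


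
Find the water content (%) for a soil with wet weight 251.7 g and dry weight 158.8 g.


Result: 58.5 %

Derivation:
Using w = (m_wet - m_dry) / m_dry * 100
m_wet - m_dry = 251.7 - 158.8 = 92.9 g
w = 92.9 / 158.8 * 100
w = 58.5 %


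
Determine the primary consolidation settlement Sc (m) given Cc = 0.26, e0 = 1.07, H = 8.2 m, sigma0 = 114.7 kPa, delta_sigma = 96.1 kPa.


Using Sc = Cc * H / (1 + e0) * log10((sigma0 + delta_sigma) / sigma0)
Stress ratio = (114.7 + 96.1) / 114.7 = 1.83784
log10(1.83784) = 0.264307
Cc * H / (1 + e0) = 0.26 * 8.2 / (1 + 1.07) = 1.02995
Sc = 1.02995 * 0.264307
Sc = 0.2722 m


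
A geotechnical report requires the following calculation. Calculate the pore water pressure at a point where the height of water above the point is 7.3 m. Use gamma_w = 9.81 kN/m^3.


Using u = gamma_w * h_w
u = 9.81 * 7.3
u = 71.61 kPa


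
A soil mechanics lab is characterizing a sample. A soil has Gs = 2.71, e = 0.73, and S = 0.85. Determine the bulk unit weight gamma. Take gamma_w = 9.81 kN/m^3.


Result: 18.886 kN/m^3

Derivation:
Using gamma = gamma_w * (Gs + S*e) / (1 + e)
Numerator: Gs + S*e = 2.71 + 0.85*0.73 = 3.3305
Denominator: 1 + e = 1 + 0.73 = 1.73
gamma = 9.81 * 3.3305 / 1.73
gamma = 18.886 kN/m^3


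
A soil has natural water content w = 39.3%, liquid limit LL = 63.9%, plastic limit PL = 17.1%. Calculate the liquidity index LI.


Result: 0.474

Derivation:
First compute the plasticity index:
PI = LL - PL = 63.9 - 17.1 = 46.8
Then compute the liquidity index:
LI = (w - PL) / PI
LI = (39.3 - 17.1) / 46.8
LI = 0.474


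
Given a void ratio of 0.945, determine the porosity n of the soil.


Using the relation n = e / (1 + e)
n = 0.945 / (1 + 0.945)
n = 0.945 / 1.945
n = 0.4859


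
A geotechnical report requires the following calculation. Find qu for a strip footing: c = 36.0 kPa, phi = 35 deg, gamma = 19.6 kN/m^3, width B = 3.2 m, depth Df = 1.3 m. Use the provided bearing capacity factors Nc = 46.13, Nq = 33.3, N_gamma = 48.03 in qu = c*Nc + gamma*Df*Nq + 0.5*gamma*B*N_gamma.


Result: 4015.38 kPa

Derivation:
Compute qu = c*Nc + gamma*Df*Nq + 0.5*gamma*B*N_gamma
Term 1: 36.0 * 46.13 = 1660.68
Term 2: 19.6 * 1.3 * 33.3 = 848.484
Term 3: 0.5 * 19.6 * 3.2 * 48.03 = 1506.2208
qu = 1660.68 + 848.484 + 1506.2208
qu = 4015.38 kPa


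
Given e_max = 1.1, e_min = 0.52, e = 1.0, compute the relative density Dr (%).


Using Dr = (e_max - e) / (e_max - e_min) * 100
e_max - e = 1.1 - 1.0 = 0.1
e_max - e_min = 1.1 - 0.52 = 0.58
Dr = 0.1 / 0.58 * 100
Dr = 17.24 %


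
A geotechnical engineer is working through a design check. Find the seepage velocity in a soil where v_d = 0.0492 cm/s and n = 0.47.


Result: 0.10468 cm/s

Derivation:
Using v_s = v_d / n
v_s = 0.0492 / 0.47
v_s = 0.10468 cm/s


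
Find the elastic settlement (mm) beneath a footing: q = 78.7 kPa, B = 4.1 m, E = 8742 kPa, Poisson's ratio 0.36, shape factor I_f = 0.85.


Result: 27.308 mm

Derivation:
Using Se = q * B * (1 - nu^2) * I_f / E
1 - nu^2 = 1 - 0.36^2 = 0.8704
Se = 78.7 * 4.1 * 0.8704 * 0.85 / 8742
Se = 0.027308 m
Convert to mm: Se = 0.027308 * 1000 = 27.308 mm


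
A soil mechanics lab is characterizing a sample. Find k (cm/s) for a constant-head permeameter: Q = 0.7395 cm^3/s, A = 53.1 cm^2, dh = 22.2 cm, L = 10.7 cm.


Result: 0.006712 cm/s

Derivation:
Compute hydraulic gradient:
i = dh / L = 22.2 / 10.7 = 2.07477
Then apply Darcy's law:
k = Q / (A * i)
k = 0.7395 / (53.1 * 2.07477)
k = 0.7395 / 110.17
k = 0.006712 cm/s


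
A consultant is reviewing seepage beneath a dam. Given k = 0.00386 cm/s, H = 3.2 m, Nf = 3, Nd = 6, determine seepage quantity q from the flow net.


Convert k to m/s for unit consistency with H:
k = 0.00386 cm/s = 0.00386 / 100 m/s = 3.86e-05 m/s
Using q = k * H * Nf / Nd
Nf / Nd = 3 / 6 = 0.5
q = 3.86e-05 * 3.2 * 0.5
q = 6.176e-05 m^3/s per m


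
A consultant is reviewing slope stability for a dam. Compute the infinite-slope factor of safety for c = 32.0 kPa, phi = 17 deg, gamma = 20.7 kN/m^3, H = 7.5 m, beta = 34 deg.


Using Fs = c / (gamma*H*sin(beta)*cos(beta)) + tan(phi)/tan(beta)
Cohesion contribution = 32.0 / (20.7*7.5*sin(34)*cos(34))
Cohesion contribution = 0.444613
Friction contribution = tan(17)/tan(34) = 0.453264
Fs = 0.444613 + 0.453264
Fs = 0.898


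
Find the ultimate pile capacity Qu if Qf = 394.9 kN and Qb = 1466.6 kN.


Using Qu = Qf + Qb
Qu = 394.9 + 1466.6
Qu = 1861.5 kN


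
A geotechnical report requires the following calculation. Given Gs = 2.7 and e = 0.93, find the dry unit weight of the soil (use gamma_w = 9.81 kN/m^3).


Using gamma_d = Gs * gamma_w / (1 + e)
gamma_d = 2.7 * 9.81 / (1 + 0.93)
gamma_d = 2.7 * 9.81 / 1.93
gamma_d = 13.724 kN/m^3


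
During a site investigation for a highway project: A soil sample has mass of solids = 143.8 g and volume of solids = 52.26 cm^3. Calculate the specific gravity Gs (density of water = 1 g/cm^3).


Result: 2.752

Derivation:
Using Gs = m_s / (V_s * rho_w)
Since rho_w = 1 g/cm^3:
Gs = 143.8 / 52.26
Gs = 2.752


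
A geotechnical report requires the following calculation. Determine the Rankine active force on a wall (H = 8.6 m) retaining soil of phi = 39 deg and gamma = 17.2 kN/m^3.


Compute active earth pressure coefficient:
Ka = tan^2(45 - phi/2) = tan^2(25.5) = 0.227506
Compute active force:
Pa = 0.5 * Ka * gamma * H^2
Pa = 0.5 * 0.227506 * 17.2 * 8.6^2
Pa = 144.71 kN/m


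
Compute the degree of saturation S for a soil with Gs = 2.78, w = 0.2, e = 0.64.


Result: 0.8687

Derivation:
Using S = Gs * w / e
S = 2.78 * 0.2 / 0.64
S = 0.8687


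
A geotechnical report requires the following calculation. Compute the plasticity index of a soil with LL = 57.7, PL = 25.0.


Result: 32.7

Derivation:
Using PI = LL - PL
PI = 57.7 - 25.0
PI = 32.7


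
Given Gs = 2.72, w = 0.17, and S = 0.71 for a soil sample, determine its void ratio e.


Using the relation e = Gs * w / S
e = 2.72 * 0.17 / 0.71
e = 0.6513


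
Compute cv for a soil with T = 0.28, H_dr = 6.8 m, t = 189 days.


Using cv = T * H_dr^2 / t
H_dr^2 = 6.8^2 = 46.24
cv = 0.28 * 46.24 / 189
cv = 0.0685 m^2/day


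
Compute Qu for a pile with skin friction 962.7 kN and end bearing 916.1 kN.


Using Qu = Qf + Qb
Qu = 962.7 + 916.1
Qu = 1878.8 kN


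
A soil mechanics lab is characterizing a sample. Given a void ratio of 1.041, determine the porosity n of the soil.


Using the relation n = e / (1 + e)
n = 1.041 / (1 + 1.041)
n = 1.041 / 2.041
n = 0.51


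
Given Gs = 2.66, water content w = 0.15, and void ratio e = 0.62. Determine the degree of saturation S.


Using S = Gs * w / e
S = 2.66 * 0.15 / 0.62
S = 0.6435


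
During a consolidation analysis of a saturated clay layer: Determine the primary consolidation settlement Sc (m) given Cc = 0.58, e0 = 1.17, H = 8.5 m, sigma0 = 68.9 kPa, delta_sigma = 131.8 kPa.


Result: 1.0549 m

Derivation:
Using Sc = Cc * H / (1 + e0) * log10((sigma0 + delta_sigma) / sigma0)
Stress ratio = (68.9 + 131.8) / 68.9 = 2.91292
log10(2.91292) = 0.464328
Cc * H / (1 + e0) = 0.58 * 8.5 / (1 + 1.17) = 2.27189
Sc = 2.27189 * 0.464328
Sc = 1.0549 m


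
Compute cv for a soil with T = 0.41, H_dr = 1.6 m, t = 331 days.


Result: 0.00317 m^2/day

Derivation:
Using cv = T * H_dr^2 / t
H_dr^2 = 1.6^2 = 2.56
cv = 0.41 * 2.56 / 331
cv = 0.00317 m^2/day


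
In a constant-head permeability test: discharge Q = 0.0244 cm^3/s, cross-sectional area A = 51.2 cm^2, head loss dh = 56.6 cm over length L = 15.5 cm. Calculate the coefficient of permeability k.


Compute hydraulic gradient:
i = dh / L = 56.6 / 15.5 = 3.65161
Then apply Darcy's law:
k = Q / (A * i)
k = 0.0244 / (51.2 * 3.65161)
k = 0.0244 / 186.963
k = 0.000131 cm/s


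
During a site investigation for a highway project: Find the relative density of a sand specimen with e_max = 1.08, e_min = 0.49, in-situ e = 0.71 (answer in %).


Using Dr = (e_max - e) / (e_max - e_min) * 100
e_max - e = 1.08 - 0.71 = 0.37
e_max - e_min = 1.08 - 0.49 = 0.59
Dr = 0.37 / 0.59 * 100
Dr = 62.71 %
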